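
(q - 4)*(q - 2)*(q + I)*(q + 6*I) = q^4 - 6*q^3 + 7*I*q^3 + 2*q^2 - 42*I*q^2 + 36*q + 56*I*q - 48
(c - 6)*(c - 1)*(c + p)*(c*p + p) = c^4*p + c^3*p^2 - 6*c^3*p - 6*c^2*p^2 - c^2*p - c*p^2 + 6*c*p + 6*p^2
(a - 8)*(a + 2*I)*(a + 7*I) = a^3 - 8*a^2 + 9*I*a^2 - 14*a - 72*I*a + 112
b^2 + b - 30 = (b - 5)*(b + 6)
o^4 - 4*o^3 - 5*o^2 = o^2*(o - 5)*(o + 1)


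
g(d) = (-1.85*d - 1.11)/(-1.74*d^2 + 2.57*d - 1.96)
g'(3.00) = -0.35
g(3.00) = 0.67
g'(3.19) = -0.29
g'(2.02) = -0.97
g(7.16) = 0.20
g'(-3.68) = -0.02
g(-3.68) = -0.16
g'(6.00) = -0.05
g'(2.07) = -0.91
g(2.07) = 1.21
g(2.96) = 0.69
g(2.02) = 1.25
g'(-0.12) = 1.31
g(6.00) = 0.25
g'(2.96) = -0.36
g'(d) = (-1.85*d - 1.11)*(3.48*d - 2.57)/(-1.74*d^2 + 2.57*d - 1.96)^2 - 1.85/(-1.74*d^2 + 2.57*d - 1.96) = (-3.219*d^2 - 3.8628*d + 6.4787)/(3.0276*d^4 - 8.9436*d^3 + 13.4257*d^2 - 10.0744*d + 3.8416)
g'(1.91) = -1.09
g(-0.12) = 0.39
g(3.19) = 0.61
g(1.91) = 1.37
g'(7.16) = -0.04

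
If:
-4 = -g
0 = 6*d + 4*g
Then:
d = -8/3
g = 4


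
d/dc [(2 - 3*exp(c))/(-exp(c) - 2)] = 8*exp(c)/(exp(c) + 2)^2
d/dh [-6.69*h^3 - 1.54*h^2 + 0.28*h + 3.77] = -20.07*h^2 - 3.08*h + 0.28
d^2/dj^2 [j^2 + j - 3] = 2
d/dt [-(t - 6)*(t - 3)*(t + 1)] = -3*t^2 + 16*t - 9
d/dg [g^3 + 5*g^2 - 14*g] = 3*g^2 + 10*g - 14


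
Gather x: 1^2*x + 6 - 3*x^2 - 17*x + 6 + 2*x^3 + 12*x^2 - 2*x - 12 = 2*x^3 + 9*x^2 - 18*x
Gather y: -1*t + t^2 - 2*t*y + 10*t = t^2 - 2*t*y + 9*t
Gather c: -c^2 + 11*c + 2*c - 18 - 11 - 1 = -c^2 + 13*c - 30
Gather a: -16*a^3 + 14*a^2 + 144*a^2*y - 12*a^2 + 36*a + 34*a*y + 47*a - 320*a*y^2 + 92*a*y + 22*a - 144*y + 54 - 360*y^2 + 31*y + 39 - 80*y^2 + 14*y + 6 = -16*a^3 + a^2*(144*y + 2) + a*(-320*y^2 + 126*y + 105) - 440*y^2 - 99*y + 99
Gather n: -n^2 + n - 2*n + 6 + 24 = -n^2 - n + 30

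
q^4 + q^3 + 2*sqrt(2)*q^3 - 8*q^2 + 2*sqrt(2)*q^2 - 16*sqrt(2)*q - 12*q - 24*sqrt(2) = (q - 3)*(q + 2)^2*(q + 2*sqrt(2))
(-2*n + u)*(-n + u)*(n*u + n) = 2*n^3*u + 2*n^3 - 3*n^2*u^2 - 3*n^2*u + n*u^3 + n*u^2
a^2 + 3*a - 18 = (a - 3)*(a + 6)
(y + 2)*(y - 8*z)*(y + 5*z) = y^3 - 3*y^2*z + 2*y^2 - 40*y*z^2 - 6*y*z - 80*z^2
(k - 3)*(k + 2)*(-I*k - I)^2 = -k^4 - k^3 + 7*k^2 + 13*k + 6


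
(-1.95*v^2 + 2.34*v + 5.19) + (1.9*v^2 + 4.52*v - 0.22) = -0.05*v^2 + 6.86*v + 4.97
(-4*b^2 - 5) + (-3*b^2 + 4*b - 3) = -7*b^2 + 4*b - 8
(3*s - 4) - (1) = 3*s - 5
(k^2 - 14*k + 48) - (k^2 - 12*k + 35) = 13 - 2*k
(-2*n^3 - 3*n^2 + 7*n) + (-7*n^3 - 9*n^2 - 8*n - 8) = -9*n^3 - 12*n^2 - n - 8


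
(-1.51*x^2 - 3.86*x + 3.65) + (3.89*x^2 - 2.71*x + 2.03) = 2.38*x^2 - 6.57*x + 5.68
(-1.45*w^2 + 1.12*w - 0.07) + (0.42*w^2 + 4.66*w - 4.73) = -1.03*w^2 + 5.78*w - 4.8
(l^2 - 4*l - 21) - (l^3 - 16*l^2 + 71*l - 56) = -l^3 + 17*l^2 - 75*l + 35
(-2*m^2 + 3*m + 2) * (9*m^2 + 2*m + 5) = -18*m^4 + 23*m^3 + 14*m^2 + 19*m + 10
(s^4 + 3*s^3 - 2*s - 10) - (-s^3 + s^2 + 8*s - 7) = s^4 + 4*s^3 - s^2 - 10*s - 3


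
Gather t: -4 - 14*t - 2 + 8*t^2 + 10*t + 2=8*t^2 - 4*t - 4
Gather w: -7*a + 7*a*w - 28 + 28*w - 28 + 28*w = -7*a + w*(7*a + 56) - 56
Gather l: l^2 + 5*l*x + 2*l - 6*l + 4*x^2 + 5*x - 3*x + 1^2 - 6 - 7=l^2 + l*(5*x - 4) + 4*x^2 + 2*x - 12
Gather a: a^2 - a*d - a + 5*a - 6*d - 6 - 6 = a^2 + a*(4 - d) - 6*d - 12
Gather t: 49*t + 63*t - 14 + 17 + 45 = 112*t + 48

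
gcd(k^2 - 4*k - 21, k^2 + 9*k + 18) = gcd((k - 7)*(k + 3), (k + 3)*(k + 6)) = k + 3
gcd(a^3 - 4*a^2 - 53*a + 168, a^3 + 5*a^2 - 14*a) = a + 7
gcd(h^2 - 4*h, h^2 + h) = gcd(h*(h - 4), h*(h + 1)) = h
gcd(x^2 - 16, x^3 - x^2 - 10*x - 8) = x - 4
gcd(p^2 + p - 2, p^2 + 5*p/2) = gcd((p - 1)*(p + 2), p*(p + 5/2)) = 1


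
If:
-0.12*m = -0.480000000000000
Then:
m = 4.00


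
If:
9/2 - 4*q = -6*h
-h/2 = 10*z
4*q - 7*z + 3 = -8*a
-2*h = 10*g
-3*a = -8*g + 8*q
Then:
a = -897/1795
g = 198/1795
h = -198/359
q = 855/2872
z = 99/3590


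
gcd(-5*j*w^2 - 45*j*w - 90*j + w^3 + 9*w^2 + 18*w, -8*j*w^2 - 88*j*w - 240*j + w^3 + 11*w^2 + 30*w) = w + 6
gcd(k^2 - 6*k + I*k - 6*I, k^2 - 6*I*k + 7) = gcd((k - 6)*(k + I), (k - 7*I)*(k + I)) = k + I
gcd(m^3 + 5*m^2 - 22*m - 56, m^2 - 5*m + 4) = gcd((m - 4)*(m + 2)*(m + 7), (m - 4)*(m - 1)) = m - 4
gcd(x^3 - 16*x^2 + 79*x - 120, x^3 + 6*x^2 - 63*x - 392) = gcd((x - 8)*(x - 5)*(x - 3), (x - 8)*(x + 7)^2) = x - 8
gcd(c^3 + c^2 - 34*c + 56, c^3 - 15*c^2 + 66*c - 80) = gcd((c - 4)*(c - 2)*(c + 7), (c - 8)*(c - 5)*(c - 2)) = c - 2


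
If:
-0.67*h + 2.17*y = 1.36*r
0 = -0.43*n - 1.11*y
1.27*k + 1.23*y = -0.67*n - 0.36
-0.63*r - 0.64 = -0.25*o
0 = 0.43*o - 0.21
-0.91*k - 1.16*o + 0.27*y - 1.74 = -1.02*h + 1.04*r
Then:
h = 1.16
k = -0.35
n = 0.41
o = 0.49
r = -0.82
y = -0.16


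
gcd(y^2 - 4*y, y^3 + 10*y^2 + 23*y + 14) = 1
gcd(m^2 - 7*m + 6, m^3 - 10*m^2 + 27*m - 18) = m^2 - 7*m + 6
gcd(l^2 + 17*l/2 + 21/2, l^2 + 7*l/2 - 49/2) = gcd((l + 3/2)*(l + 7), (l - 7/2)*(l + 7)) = l + 7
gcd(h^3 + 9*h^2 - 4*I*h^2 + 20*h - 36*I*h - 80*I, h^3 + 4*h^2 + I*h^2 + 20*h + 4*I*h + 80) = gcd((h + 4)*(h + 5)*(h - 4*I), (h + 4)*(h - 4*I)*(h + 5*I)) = h^2 + h*(4 - 4*I) - 16*I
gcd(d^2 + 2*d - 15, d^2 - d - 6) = d - 3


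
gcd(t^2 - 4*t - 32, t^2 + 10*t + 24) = t + 4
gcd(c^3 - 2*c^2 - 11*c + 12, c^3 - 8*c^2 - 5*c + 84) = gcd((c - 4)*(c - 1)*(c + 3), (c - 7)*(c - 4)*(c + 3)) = c^2 - c - 12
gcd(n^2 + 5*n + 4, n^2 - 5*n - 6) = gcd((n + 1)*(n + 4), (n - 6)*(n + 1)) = n + 1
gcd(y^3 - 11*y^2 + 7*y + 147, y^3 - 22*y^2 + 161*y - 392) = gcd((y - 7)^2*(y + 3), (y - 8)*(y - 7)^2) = y^2 - 14*y + 49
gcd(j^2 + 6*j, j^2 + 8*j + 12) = j + 6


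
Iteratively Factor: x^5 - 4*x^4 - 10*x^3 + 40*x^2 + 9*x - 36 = (x - 1)*(x^4 - 3*x^3 - 13*x^2 + 27*x + 36) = (x - 1)*(x + 3)*(x^3 - 6*x^2 + 5*x + 12) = (x - 4)*(x - 1)*(x + 3)*(x^2 - 2*x - 3) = (x - 4)*(x - 1)*(x + 1)*(x + 3)*(x - 3)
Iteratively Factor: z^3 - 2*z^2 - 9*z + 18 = (z - 3)*(z^2 + z - 6) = (z - 3)*(z + 3)*(z - 2)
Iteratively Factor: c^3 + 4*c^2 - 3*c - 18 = (c + 3)*(c^2 + c - 6) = (c - 2)*(c + 3)*(c + 3)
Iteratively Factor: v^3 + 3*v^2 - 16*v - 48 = (v + 4)*(v^2 - v - 12) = (v + 3)*(v + 4)*(v - 4)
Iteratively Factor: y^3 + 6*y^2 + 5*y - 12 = (y + 3)*(y^2 + 3*y - 4) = (y - 1)*(y + 3)*(y + 4)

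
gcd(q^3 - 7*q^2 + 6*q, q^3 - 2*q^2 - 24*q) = q^2 - 6*q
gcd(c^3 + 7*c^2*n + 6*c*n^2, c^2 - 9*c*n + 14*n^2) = 1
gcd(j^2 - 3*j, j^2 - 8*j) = j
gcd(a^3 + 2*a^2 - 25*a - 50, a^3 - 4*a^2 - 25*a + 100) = a^2 - 25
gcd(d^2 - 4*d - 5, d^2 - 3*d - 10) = d - 5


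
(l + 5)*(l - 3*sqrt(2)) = l^2 - 3*sqrt(2)*l + 5*l - 15*sqrt(2)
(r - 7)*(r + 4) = r^2 - 3*r - 28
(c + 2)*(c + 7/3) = c^2 + 13*c/3 + 14/3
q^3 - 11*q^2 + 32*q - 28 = (q - 7)*(q - 2)^2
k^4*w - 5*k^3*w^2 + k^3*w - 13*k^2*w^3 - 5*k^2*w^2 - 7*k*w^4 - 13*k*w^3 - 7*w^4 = (k - 7*w)*(k + w)^2*(k*w + w)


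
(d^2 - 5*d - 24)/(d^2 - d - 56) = (d + 3)/(d + 7)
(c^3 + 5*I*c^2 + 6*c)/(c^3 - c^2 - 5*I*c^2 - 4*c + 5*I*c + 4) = c*(c + 6*I)/(c^2 - c*(1 + 4*I) + 4*I)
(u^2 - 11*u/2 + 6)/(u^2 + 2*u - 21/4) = 2*(u - 4)/(2*u + 7)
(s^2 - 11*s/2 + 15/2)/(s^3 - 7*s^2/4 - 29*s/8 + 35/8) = 4*(s - 3)/(4*s^2 + 3*s - 7)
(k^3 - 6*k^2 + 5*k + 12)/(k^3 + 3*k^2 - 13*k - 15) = (k - 4)/(k + 5)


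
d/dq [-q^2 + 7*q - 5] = 7 - 2*q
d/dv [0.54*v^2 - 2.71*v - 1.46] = 1.08*v - 2.71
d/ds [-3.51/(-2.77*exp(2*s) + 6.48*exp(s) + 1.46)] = (22.7448 - 19.4454*exp(s))*exp(s)/(-2.77*exp(2*s) + 6.48*exp(s) + 1.46)^2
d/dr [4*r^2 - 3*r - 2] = 8*r - 3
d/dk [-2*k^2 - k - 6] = -4*k - 1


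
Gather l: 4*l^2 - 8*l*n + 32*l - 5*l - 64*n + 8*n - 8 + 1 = 4*l^2 + l*(27 - 8*n) - 56*n - 7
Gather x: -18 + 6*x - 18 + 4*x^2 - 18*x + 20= 4*x^2 - 12*x - 16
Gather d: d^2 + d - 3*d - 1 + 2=d^2 - 2*d + 1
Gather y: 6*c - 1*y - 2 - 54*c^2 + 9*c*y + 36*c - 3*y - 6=-54*c^2 + 42*c + y*(9*c - 4) - 8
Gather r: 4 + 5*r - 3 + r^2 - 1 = r^2 + 5*r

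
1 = 1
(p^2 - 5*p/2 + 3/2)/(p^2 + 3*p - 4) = (p - 3/2)/(p + 4)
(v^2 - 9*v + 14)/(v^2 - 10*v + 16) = (v - 7)/(v - 8)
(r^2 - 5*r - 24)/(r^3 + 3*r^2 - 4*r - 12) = (r - 8)/(r^2 - 4)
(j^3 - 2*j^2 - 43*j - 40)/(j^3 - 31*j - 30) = (j - 8)/(j - 6)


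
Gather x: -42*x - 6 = -42*x - 6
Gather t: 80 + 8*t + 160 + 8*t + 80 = 16*t + 320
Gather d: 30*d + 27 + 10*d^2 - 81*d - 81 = 10*d^2 - 51*d - 54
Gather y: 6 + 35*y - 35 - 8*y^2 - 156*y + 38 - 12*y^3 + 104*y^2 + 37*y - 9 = -12*y^3 + 96*y^2 - 84*y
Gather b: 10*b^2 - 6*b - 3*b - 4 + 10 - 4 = 10*b^2 - 9*b + 2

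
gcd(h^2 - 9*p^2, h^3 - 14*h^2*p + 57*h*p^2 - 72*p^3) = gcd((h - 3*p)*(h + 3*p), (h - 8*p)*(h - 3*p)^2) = -h + 3*p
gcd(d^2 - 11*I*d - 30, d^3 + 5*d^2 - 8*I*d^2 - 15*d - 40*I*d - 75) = d - 5*I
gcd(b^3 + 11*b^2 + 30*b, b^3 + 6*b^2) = b^2 + 6*b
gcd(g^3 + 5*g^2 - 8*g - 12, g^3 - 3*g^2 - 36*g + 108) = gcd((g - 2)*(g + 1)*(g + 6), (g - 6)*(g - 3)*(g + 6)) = g + 6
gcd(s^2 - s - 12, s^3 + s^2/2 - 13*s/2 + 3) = s + 3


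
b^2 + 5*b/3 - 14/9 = (b - 2/3)*(b + 7/3)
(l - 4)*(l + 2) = l^2 - 2*l - 8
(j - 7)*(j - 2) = j^2 - 9*j + 14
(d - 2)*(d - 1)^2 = d^3 - 4*d^2 + 5*d - 2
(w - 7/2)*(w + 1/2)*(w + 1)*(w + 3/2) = w^4 - w^3/2 - 31*w^2/4 - 71*w/8 - 21/8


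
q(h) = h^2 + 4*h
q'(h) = 2*h + 4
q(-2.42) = -3.82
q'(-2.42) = -0.84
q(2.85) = 19.52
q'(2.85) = 9.70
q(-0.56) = -1.93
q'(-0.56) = 2.88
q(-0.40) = -1.44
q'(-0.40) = 3.20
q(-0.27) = -1.01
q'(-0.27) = 3.46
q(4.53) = 38.64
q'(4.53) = 13.06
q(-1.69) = -3.90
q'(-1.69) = 0.62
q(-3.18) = -2.61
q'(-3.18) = -2.36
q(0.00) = 0.00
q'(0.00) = 4.00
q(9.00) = 117.00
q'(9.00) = 22.00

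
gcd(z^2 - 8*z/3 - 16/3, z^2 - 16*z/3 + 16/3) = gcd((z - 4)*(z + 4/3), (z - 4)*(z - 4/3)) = z - 4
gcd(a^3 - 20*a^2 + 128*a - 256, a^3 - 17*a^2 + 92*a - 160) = a^2 - 12*a + 32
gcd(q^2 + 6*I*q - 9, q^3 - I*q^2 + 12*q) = q + 3*I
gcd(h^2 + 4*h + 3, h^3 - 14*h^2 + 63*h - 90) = 1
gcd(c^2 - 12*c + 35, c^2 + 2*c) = 1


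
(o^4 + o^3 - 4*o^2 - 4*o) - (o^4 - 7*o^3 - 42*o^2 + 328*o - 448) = 8*o^3 + 38*o^2 - 332*o + 448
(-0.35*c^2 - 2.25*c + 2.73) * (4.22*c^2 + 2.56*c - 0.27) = -1.477*c^4 - 10.391*c^3 + 5.8551*c^2 + 7.5963*c - 0.7371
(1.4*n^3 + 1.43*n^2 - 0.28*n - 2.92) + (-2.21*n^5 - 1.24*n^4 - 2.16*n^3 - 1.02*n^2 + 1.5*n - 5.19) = -2.21*n^5 - 1.24*n^4 - 0.76*n^3 + 0.41*n^2 + 1.22*n - 8.11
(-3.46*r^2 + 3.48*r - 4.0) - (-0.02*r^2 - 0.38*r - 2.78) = -3.44*r^2 + 3.86*r - 1.22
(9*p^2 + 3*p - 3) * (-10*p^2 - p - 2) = -90*p^4 - 39*p^3 + 9*p^2 - 3*p + 6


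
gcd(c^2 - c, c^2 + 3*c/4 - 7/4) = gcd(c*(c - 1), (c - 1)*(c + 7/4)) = c - 1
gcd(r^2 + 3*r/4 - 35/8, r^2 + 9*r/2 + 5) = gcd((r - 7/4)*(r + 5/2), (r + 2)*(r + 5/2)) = r + 5/2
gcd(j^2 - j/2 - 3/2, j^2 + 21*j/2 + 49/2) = 1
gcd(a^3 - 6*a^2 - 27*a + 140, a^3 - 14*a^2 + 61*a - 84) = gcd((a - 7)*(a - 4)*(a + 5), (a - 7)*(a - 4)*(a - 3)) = a^2 - 11*a + 28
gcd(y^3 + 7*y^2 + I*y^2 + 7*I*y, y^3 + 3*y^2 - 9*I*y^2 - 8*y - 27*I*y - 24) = 1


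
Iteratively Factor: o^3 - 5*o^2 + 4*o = (o - 1)*(o^2 - 4*o) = o*(o - 1)*(o - 4)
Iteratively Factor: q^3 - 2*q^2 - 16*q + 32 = (q + 4)*(q^2 - 6*q + 8) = (q - 2)*(q + 4)*(q - 4)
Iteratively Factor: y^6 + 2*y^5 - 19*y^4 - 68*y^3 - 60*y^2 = (y)*(y^5 + 2*y^4 - 19*y^3 - 68*y^2 - 60*y) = y*(y + 2)*(y^4 - 19*y^2 - 30*y) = y*(y + 2)*(y + 3)*(y^3 - 3*y^2 - 10*y) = y*(y + 2)^2*(y + 3)*(y^2 - 5*y) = y^2*(y + 2)^2*(y + 3)*(y - 5)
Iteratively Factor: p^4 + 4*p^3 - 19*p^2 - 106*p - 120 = (p + 3)*(p^3 + p^2 - 22*p - 40) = (p + 3)*(p + 4)*(p^2 - 3*p - 10) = (p - 5)*(p + 3)*(p + 4)*(p + 2)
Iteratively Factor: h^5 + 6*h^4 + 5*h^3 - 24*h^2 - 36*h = (h - 2)*(h^4 + 8*h^3 + 21*h^2 + 18*h) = (h - 2)*(h + 2)*(h^3 + 6*h^2 + 9*h) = h*(h - 2)*(h + 2)*(h^2 + 6*h + 9) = h*(h - 2)*(h + 2)*(h + 3)*(h + 3)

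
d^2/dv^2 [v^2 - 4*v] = 2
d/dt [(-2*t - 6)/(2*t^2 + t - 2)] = 2*(-2*t^2 - t + (t + 3)*(4*t + 1) + 2)/(2*t^2 + t - 2)^2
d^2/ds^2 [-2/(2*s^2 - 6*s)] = 2*(s*(s - 3) - (2*s - 3)^2)/(s^3*(s - 3)^3)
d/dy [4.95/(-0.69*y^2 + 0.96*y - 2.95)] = (6.831*y - 4.752)/(0.69*y^2 - 0.96*y + 2.95)^2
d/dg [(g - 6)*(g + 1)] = 2*g - 5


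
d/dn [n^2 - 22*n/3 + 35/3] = 2*n - 22/3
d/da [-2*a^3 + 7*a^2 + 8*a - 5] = -6*a^2 + 14*a + 8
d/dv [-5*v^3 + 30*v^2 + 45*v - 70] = -15*v^2 + 60*v + 45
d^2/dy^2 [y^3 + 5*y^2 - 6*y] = 6*y + 10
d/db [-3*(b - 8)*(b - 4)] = 36 - 6*b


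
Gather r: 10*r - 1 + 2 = 10*r + 1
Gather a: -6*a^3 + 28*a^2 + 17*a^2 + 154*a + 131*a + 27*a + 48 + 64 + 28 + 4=-6*a^3 + 45*a^2 + 312*a + 144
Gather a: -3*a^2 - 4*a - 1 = -3*a^2 - 4*a - 1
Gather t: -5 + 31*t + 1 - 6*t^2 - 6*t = -6*t^2 + 25*t - 4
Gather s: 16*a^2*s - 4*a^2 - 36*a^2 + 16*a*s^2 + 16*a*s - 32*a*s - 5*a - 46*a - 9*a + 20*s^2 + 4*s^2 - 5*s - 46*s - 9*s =-40*a^2 - 60*a + s^2*(16*a + 24) + s*(16*a^2 - 16*a - 60)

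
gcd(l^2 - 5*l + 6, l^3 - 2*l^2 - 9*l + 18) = l^2 - 5*l + 6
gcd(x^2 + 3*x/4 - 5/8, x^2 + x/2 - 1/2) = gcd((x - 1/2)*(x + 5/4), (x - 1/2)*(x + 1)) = x - 1/2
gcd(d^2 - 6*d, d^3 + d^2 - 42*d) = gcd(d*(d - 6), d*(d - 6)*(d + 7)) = d^2 - 6*d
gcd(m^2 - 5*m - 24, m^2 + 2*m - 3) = m + 3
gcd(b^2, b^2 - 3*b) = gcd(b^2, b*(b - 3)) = b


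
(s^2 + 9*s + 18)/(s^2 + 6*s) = (s + 3)/s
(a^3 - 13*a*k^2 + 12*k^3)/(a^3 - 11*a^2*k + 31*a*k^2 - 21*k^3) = (a + 4*k)/(a - 7*k)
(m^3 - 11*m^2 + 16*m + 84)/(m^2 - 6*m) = m - 5 - 14/m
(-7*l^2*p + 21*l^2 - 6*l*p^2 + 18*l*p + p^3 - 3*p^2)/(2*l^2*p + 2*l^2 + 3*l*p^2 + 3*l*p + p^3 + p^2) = (-7*l*p + 21*l + p^2 - 3*p)/(2*l*p + 2*l + p^2 + p)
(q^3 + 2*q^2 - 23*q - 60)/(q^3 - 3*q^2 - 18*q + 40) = (q + 3)/(q - 2)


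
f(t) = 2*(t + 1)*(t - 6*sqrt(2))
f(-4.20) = 81.19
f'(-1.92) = -22.65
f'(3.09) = -2.61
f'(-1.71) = -21.81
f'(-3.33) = -28.29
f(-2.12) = 23.76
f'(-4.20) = -31.77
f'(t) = 4*t - 12*sqrt(2) + 2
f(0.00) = -16.97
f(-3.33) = 55.06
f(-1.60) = 12.10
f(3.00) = -43.88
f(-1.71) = 14.48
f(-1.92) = 19.15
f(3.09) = -44.13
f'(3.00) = -2.97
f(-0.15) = -14.68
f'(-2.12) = -23.45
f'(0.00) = -14.97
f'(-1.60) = -21.37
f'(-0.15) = -15.57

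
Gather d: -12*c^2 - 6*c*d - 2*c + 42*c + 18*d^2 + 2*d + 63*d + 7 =-12*c^2 + 40*c + 18*d^2 + d*(65 - 6*c) + 7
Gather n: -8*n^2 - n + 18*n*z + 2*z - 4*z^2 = -8*n^2 + n*(18*z - 1) - 4*z^2 + 2*z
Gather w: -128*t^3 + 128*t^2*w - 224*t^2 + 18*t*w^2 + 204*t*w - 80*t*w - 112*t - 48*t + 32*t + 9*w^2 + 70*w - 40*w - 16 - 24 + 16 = -128*t^3 - 224*t^2 - 128*t + w^2*(18*t + 9) + w*(128*t^2 + 124*t + 30) - 24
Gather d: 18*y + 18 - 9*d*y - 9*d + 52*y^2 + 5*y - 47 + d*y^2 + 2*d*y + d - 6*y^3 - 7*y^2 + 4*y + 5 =d*(y^2 - 7*y - 8) - 6*y^3 + 45*y^2 + 27*y - 24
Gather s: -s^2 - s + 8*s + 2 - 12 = -s^2 + 7*s - 10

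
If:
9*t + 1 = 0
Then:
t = -1/9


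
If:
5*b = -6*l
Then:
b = -6*l/5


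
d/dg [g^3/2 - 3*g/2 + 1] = 3*g^2/2 - 3/2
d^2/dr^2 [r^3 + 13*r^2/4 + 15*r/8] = 6*r + 13/2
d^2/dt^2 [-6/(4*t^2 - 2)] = 12*(-6*t^2 - 1)/(2*t^2 - 1)^3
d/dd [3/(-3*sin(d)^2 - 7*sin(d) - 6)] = 3*(6*sin(d) + 7)*cos(d)/(3*sin(d)^2 + 7*sin(d) + 6)^2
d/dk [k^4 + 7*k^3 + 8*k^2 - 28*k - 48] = 4*k^3 + 21*k^2 + 16*k - 28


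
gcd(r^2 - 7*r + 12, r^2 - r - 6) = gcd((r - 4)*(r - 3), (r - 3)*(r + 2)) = r - 3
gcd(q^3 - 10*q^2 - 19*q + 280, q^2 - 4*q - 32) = q - 8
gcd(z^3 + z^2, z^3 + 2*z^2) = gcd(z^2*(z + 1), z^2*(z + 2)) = z^2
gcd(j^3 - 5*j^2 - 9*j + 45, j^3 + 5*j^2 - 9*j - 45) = j^2 - 9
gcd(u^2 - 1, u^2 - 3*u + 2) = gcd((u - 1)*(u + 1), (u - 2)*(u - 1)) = u - 1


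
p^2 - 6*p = p*(p - 6)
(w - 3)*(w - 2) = w^2 - 5*w + 6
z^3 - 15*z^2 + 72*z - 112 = (z - 7)*(z - 4)^2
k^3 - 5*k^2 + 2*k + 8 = (k - 4)*(k - 2)*(k + 1)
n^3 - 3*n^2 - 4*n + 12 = (n - 3)*(n - 2)*(n + 2)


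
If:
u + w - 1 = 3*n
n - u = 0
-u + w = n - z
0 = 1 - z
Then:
No Solution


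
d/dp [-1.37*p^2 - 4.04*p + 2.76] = -2.74*p - 4.04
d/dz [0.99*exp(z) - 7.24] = 0.99*exp(z)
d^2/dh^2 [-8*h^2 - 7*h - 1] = -16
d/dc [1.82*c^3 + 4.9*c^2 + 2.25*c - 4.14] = 5.46*c^2 + 9.8*c + 2.25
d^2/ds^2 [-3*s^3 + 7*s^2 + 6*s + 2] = 14 - 18*s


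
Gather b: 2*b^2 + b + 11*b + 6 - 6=2*b^2 + 12*b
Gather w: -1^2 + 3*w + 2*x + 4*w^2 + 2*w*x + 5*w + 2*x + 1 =4*w^2 + w*(2*x + 8) + 4*x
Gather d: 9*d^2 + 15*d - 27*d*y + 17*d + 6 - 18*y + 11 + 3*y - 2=9*d^2 + d*(32 - 27*y) - 15*y + 15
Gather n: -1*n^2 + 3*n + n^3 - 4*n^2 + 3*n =n^3 - 5*n^2 + 6*n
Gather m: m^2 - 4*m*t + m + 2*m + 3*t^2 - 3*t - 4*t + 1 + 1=m^2 + m*(3 - 4*t) + 3*t^2 - 7*t + 2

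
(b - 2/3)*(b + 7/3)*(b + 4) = b^3 + 17*b^2/3 + 46*b/9 - 56/9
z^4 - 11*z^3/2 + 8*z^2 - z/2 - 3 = (z - 3)*(z - 2)*(z - 1)*(z + 1/2)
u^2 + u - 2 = (u - 1)*(u + 2)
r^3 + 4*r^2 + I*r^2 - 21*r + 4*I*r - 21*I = (r - 3)*(r + 7)*(r + I)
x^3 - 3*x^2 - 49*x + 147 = (x - 7)*(x - 3)*(x + 7)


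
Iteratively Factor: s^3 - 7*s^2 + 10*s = (s)*(s^2 - 7*s + 10) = s*(s - 5)*(s - 2)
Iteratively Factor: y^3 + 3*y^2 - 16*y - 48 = (y + 4)*(y^2 - y - 12) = (y + 3)*(y + 4)*(y - 4)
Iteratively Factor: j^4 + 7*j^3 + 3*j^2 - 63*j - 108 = (j + 3)*(j^3 + 4*j^2 - 9*j - 36) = (j - 3)*(j + 3)*(j^2 + 7*j + 12) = (j - 3)*(j + 3)*(j + 4)*(j + 3)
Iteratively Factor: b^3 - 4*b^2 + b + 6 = (b + 1)*(b^2 - 5*b + 6) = (b - 2)*(b + 1)*(b - 3)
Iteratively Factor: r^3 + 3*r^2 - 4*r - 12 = (r + 3)*(r^2 - 4) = (r - 2)*(r + 3)*(r + 2)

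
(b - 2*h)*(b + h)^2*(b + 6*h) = b^4 + 6*b^3*h - 3*b^2*h^2 - 20*b*h^3 - 12*h^4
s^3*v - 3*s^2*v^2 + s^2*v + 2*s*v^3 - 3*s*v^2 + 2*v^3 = (s - 2*v)*(s - v)*(s*v + v)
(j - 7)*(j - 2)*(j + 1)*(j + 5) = j^4 - 3*j^3 - 35*j^2 + 39*j + 70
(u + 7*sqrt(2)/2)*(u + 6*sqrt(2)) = u^2 + 19*sqrt(2)*u/2 + 42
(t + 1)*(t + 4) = t^2 + 5*t + 4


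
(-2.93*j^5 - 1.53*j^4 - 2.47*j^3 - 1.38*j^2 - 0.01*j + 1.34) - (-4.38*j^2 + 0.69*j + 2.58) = -2.93*j^5 - 1.53*j^4 - 2.47*j^3 + 3.0*j^2 - 0.7*j - 1.24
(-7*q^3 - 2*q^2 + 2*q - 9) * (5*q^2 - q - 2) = -35*q^5 - 3*q^4 + 26*q^3 - 43*q^2 + 5*q + 18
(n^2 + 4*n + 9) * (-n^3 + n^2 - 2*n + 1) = -n^5 - 3*n^4 - 7*n^3 + 2*n^2 - 14*n + 9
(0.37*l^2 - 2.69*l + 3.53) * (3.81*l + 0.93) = 1.4097*l^3 - 9.9048*l^2 + 10.9476*l + 3.2829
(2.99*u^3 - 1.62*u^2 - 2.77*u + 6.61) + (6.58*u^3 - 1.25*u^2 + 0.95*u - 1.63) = 9.57*u^3 - 2.87*u^2 - 1.82*u + 4.98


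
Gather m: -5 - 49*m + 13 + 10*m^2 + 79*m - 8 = 10*m^2 + 30*m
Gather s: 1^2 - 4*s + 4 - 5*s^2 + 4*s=5 - 5*s^2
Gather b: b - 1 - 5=b - 6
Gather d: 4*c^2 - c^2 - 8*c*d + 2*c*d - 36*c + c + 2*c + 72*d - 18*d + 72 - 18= 3*c^2 - 33*c + d*(54 - 6*c) + 54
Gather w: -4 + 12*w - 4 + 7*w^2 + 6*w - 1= 7*w^2 + 18*w - 9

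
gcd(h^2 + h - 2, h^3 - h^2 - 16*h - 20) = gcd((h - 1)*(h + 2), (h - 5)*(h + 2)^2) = h + 2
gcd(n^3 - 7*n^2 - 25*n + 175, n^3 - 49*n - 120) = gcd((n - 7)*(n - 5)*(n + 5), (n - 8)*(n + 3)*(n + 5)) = n + 5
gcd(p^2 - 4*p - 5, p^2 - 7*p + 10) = p - 5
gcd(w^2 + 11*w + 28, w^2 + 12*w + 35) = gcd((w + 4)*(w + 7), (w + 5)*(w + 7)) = w + 7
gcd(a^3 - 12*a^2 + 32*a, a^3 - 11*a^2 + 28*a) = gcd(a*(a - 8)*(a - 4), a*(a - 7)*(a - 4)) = a^2 - 4*a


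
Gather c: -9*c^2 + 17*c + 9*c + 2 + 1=-9*c^2 + 26*c + 3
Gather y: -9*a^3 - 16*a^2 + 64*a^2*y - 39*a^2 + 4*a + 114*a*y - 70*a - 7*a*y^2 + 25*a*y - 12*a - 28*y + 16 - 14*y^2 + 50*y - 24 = -9*a^3 - 55*a^2 - 78*a + y^2*(-7*a - 14) + y*(64*a^2 + 139*a + 22) - 8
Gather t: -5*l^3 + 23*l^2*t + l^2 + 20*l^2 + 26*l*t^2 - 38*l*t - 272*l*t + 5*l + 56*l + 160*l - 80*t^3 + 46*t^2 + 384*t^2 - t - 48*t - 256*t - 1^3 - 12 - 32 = -5*l^3 + 21*l^2 + 221*l - 80*t^3 + t^2*(26*l + 430) + t*(23*l^2 - 310*l - 305) - 45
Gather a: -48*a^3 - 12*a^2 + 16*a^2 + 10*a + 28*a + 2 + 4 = -48*a^3 + 4*a^2 + 38*a + 6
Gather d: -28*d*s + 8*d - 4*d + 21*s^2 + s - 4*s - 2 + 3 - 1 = d*(4 - 28*s) + 21*s^2 - 3*s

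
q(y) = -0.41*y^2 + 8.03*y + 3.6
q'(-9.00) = 15.41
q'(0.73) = 7.43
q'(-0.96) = 8.82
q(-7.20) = -75.47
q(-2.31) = -17.14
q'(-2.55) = 10.12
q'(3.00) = 5.57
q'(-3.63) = 11.01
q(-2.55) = -19.54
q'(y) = 8.03 - 0.82*y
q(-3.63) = -30.95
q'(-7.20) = 13.93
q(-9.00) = -101.88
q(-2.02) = -14.29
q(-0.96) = -4.49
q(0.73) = 9.24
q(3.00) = 24.00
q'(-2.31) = 9.92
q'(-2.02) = 9.69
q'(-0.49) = 8.43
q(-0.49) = -0.43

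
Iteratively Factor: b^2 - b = (b - 1)*(b)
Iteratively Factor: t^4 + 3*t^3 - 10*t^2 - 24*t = (t + 2)*(t^3 + t^2 - 12*t) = (t - 3)*(t + 2)*(t^2 + 4*t) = (t - 3)*(t + 2)*(t + 4)*(t)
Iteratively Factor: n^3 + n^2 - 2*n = (n)*(n^2 + n - 2) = n*(n + 2)*(n - 1)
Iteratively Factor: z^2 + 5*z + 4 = (z + 1)*(z + 4)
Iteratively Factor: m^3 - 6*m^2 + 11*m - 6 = (m - 1)*(m^2 - 5*m + 6) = (m - 2)*(m - 1)*(m - 3)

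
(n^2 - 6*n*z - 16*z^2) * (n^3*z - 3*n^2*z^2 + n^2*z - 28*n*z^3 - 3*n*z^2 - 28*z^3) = n^5*z - 9*n^4*z^2 + n^4*z - 26*n^3*z^3 - 9*n^3*z^2 + 216*n^2*z^4 - 26*n^2*z^3 + 448*n*z^5 + 216*n*z^4 + 448*z^5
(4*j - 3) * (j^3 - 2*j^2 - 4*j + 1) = 4*j^4 - 11*j^3 - 10*j^2 + 16*j - 3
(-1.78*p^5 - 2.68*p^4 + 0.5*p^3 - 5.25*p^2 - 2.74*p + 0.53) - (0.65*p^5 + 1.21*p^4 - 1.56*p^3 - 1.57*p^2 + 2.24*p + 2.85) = -2.43*p^5 - 3.89*p^4 + 2.06*p^3 - 3.68*p^2 - 4.98*p - 2.32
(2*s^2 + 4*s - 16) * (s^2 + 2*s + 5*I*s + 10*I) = 2*s^4 + 8*s^3 + 10*I*s^3 - 8*s^2 + 40*I*s^2 - 32*s - 40*I*s - 160*I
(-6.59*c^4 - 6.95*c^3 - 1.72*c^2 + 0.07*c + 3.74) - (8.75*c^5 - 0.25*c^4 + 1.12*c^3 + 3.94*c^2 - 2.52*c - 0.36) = -8.75*c^5 - 6.34*c^4 - 8.07*c^3 - 5.66*c^2 + 2.59*c + 4.1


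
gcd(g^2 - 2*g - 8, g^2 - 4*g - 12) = g + 2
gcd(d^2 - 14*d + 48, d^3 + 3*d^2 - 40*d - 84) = d - 6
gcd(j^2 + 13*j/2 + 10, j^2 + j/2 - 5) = j + 5/2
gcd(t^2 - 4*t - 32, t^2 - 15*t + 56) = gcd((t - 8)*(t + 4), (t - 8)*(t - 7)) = t - 8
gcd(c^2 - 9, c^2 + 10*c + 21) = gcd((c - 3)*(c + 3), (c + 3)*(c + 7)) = c + 3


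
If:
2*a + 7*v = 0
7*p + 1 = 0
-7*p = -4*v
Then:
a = 7/8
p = -1/7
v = -1/4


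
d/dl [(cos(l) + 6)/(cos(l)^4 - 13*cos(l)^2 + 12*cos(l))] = (3*(1 - cos(2*l))^2/4 - 138*cos(l) - 7*cos(2*l)/2 + 6*cos(3*l) + 131/2)*sin(l)/((cos(l)^3 - 13*cos(l) + 12)^2*cos(l)^2)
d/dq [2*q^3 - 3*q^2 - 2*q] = 6*q^2 - 6*q - 2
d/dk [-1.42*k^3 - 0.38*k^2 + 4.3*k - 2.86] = -4.26*k^2 - 0.76*k + 4.3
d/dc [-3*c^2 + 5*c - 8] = 5 - 6*c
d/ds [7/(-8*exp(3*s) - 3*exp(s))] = 21*(8*exp(2*s) + 1)*exp(-s)/(8*exp(2*s) + 3)^2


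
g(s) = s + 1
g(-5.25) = -4.25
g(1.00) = 2.00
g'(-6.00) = 1.00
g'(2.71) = 1.00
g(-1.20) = -0.20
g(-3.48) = -2.48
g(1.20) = 2.20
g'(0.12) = 1.00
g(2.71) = 3.71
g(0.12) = 1.12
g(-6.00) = -5.00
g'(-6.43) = 1.00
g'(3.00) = 1.00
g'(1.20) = 1.00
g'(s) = 1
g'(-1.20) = 1.00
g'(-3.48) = 1.00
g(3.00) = 4.00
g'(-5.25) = 1.00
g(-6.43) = -5.43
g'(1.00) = 1.00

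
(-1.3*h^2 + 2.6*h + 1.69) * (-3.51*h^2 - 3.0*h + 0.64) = 4.563*h^4 - 5.226*h^3 - 14.5639*h^2 - 3.406*h + 1.0816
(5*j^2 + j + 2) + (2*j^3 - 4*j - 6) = 2*j^3 + 5*j^2 - 3*j - 4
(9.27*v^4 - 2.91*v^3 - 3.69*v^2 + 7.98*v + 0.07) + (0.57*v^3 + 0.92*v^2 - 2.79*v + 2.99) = 9.27*v^4 - 2.34*v^3 - 2.77*v^2 + 5.19*v + 3.06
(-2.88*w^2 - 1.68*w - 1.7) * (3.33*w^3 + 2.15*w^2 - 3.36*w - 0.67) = -9.5904*w^5 - 11.7864*w^4 + 0.403800000000001*w^3 + 3.9194*w^2 + 6.8376*w + 1.139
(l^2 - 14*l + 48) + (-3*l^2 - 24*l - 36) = -2*l^2 - 38*l + 12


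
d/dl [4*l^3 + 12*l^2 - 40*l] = 12*l^2 + 24*l - 40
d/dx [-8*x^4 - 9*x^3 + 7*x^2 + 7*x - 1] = -32*x^3 - 27*x^2 + 14*x + 7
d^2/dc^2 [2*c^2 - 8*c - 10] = 4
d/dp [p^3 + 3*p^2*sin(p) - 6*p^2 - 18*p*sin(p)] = 3*p^2*cos(p) + 3*p^2 + 6*p*sin(p) - 18*p*cos(p) - 12*p - 18*sin(p)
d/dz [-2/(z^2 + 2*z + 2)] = 4*(z + 1)/(z^2 + 2*z + 2)^2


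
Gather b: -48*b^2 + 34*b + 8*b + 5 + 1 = -48*b^2 + 42*b + 6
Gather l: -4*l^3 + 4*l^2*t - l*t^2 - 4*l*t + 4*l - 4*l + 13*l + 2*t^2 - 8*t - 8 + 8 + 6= -4*l^3 + 4*l^2*t + l*(-t^2 - 4*t + 13) + 2*t^2 - 8*t + 6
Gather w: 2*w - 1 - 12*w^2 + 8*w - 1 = -12*w^2 + 10*w - 2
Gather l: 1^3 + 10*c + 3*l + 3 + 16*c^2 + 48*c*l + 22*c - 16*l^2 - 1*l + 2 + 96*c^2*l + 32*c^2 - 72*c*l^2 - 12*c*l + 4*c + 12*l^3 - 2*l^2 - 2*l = 48*c^2 + 36*c + 12*l^3 + l^2*(-72*c - 18) + l*(96*c^2 + 36*c) + 6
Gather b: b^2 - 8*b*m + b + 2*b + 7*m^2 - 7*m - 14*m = b^2 + b*(3 - 8*m) + 7*m^2 - 21*m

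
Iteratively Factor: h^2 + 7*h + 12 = (h + 3)*(h + 4)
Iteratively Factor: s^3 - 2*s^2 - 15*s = (s - 5)*(s^2 + 3*s) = (s - 5)*(s + 3)*(s)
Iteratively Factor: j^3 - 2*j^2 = (j)*(j^2 - 2*j) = j^2*(j - 2)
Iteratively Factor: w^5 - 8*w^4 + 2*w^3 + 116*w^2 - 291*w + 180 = (w - 5)*(w^4 - 3*w^3 - 13*w^2 + 51*w - 36) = (w - 5)*(w - 3)*(w^3 - 13*w + 12) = (w - 5)*(w - 3)*(w - 1)*(w^2 + w - 12) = (w - 5)*(w - 3)^2*(w - 1)*(w + 4)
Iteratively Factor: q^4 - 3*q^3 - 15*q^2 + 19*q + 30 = (q + 3)*(q^3 - 6*q^2 + 3*q + 10) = (q - 5)*(q + 3)*(q^2 - q - 2) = (q - 5)*(q + 1)*(q + 3)*(q - 2)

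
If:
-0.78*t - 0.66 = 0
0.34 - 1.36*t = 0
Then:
No Solution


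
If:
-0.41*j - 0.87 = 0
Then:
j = -2.12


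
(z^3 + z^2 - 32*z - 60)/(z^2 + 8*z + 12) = (z^2 - z - 30)/(z + 6)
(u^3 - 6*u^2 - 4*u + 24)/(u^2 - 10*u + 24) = (u^2 - 4)/(u - 4)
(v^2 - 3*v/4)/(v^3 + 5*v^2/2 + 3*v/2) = (4*v - 3)/(2*(2*v^2 + 5*v + 3))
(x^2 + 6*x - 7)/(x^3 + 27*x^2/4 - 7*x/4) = 4*(x - 1)/(x*(4*x - 1))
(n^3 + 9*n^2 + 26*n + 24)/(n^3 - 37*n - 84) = (n + 2)/(n - 7)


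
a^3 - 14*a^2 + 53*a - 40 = (a - 8)*(a - 5)*(a - 1)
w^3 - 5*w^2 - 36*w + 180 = (w - 6)*(w - 5)*(w + 6)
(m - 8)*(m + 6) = m^2 - 2*m - 48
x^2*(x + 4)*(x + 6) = x^4 + 10*x^3 + 24*x^2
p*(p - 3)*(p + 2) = p^3 - p^2 - 6*p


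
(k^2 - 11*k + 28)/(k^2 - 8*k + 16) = (k - 7)/(k - 4)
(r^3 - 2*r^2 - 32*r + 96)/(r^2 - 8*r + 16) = r + 6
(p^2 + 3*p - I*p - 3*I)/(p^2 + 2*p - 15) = (p^2 + p*(3 - I) - 3*I)/(p^2 + 2*p - 15)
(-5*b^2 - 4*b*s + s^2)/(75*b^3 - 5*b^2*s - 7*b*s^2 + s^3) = (b + s)/(-15*b^2 - 2*b*s + s^2)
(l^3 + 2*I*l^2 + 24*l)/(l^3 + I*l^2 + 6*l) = (l^2 + 2*I*l + 24)/(l^2 + I*l + 6)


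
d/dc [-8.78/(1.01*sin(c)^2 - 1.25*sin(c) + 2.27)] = (17.7356*sin(c) - 10.975)*cos(c)/(1.01*sin(c)^2 - 1.25*sin(c) + 2.27)^2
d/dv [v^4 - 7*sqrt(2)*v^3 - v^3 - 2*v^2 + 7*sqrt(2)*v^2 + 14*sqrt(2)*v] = 4*v^3 - 21*sqrt(2)*v^2 - 3*v^2 - 4*v + 14*sqrt(2)*v + 14*sqrt(2)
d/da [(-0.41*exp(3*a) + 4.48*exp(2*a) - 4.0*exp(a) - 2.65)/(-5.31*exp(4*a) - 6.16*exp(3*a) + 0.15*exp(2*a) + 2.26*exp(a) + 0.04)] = (-2.1771*exp(6*a) + 47.5776*exp(5*a) - 36.1847*exp(4*a) - 107.4192*exp(3*a) - 38.2964*exp(2*a) + 1.1534*exp(a) + 5.829)*exp(a)/(28.1961*exp(8*a) + 65.4192*exp(7*a) + 36.3526*exp(6*a) - 25.8492*exp(5*a) - 28.2455*exp(4*a) + 0.1852*exp(3*a) + 5.1196*exp(2*a) + 0.1808*exp(a) + 0.0016)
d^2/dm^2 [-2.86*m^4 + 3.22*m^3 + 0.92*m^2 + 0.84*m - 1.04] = -34.32*m^2 + 19.32*m + 1.84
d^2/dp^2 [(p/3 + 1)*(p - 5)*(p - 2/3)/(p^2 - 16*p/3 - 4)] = 2*(41*p^3 + 558*p^2 - 2484*p + 5160)/(27*p^6 - 432*p^5 + 1980*p^4 - 640*p^3 - 7920*p^2 - 6912*p - 1728)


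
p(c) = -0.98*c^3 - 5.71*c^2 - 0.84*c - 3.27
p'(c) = -2.94*c^2 - 11.42*c - 0.84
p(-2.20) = -18.62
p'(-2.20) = 10.05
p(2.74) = -68.60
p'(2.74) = -54.20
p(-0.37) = -3.69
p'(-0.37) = 2.98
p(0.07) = -3.36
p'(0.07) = -1.65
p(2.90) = -77.63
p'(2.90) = -58.68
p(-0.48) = -4.07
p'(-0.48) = 3.96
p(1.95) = -33.89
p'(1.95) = -34.29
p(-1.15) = -8.37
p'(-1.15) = 8.40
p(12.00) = -2529.03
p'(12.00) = -561.24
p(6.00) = -425.55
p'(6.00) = -175.20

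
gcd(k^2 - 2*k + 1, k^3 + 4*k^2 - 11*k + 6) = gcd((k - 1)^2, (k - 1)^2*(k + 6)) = k^2 - 2*k + 1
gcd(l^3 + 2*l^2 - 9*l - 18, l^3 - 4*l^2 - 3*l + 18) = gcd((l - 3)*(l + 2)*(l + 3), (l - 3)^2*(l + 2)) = l^2 - l - 6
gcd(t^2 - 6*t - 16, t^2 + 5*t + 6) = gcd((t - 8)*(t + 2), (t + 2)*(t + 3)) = t + 2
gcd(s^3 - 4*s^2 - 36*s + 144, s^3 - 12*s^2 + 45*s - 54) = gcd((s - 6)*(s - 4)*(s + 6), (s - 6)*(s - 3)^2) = s - 6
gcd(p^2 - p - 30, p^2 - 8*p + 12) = p - 6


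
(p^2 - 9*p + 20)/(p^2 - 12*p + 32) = (p - 5)/(p - 8)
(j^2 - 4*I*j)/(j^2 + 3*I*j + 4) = j*(j - 4*I)/(j^2 + 3*I*j + 4)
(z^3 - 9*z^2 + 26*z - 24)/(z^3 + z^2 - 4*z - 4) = (z^2 - 7*z + 12)/(z^2 + 3*z + 2)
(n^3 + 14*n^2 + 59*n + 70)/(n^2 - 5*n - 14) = (n^2 + 12*n + 35)/(n - 7)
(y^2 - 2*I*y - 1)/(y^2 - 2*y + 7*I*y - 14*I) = (y^2 - 2*I*y - 1)/(y^2 + y*(-2 + 7*I) - 14*I)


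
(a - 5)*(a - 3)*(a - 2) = a^3 - 10*a^2 + 31*a - 30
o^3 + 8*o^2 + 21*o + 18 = (o + 2)*(o + 3)^2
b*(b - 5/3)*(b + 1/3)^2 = b^4 - b^3 - b^2 - 5*b/27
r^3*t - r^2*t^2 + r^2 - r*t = r*(r - t)*(r*t + 1)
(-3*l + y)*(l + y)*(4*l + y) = -12*l^3 - 11*l^2*y + 2*l*y^2 + y^3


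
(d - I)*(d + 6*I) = d^2 + 5*I*d + 6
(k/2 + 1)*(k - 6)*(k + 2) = k^3/2 - k^2 - 10*k - 12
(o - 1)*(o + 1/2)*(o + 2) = o^3 + 3*o^2/2 - 3*o/2 - 1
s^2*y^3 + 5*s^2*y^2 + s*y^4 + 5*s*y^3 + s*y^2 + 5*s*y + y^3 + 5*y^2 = y*(s + y)*(y + 5)*(s*y + 1)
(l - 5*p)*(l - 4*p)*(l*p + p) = l^3*p - 9*l^2*p^2 + l^2*p + 20*l*p^3 - 9*l*p^2 + 20*p^3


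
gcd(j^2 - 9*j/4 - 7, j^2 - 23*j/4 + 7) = j - 4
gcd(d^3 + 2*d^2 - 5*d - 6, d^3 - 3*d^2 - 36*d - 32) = d + 1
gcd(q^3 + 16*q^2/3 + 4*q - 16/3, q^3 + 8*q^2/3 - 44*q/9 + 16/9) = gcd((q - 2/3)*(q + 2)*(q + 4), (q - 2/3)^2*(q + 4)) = q^2 + 10*q/3 - 8/3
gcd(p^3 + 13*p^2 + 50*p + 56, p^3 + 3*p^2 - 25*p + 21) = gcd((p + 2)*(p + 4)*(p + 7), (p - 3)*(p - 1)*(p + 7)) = p + 7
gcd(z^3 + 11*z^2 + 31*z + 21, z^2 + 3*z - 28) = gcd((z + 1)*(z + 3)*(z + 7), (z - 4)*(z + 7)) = z + 7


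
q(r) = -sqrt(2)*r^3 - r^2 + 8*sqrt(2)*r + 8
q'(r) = -3*sqrt(2)*r^2 - 2*r + 8*sqrt(2)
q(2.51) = 7.73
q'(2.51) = -20.44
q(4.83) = -120.04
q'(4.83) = -97.32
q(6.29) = -312.34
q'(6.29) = -169.12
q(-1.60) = -6.87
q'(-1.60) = 3.65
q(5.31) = -171.86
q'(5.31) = -118.93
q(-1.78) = -7.33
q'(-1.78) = 1.43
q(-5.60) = 161.64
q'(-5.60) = -110.54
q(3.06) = -7.26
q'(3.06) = -34.53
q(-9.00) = 856.14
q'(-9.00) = -314.34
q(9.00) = -1002.14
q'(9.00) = -350.34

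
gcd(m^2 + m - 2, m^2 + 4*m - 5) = m - 1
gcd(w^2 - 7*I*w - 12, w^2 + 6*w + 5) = 1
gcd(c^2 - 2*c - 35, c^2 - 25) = c + 5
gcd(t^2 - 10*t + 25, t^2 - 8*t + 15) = t - 5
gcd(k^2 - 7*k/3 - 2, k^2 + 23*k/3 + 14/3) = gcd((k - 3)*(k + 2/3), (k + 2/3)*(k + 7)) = k + 2/3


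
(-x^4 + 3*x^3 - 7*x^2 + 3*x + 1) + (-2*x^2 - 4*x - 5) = -x^4 + 3*x^3 - 9*x^2 - x - 4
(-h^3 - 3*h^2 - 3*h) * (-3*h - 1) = 3*h^4 + 10*h^3 + 12*h^2 + 3*h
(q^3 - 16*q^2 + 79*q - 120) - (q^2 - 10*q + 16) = q^3 - 17*q^2 + 89*q - 136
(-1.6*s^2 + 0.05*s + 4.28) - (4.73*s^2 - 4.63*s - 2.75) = -6.33*s^2 + 4.68*s + 7.03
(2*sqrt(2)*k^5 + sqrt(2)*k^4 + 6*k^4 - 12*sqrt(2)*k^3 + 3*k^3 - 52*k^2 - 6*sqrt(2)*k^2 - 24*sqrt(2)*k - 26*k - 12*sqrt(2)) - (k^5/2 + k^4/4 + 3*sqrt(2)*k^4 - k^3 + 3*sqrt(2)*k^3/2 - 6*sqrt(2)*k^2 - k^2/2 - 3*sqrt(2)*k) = -k^5/2 + 2*sqrt(2)*k^5 - 2*sqrt(2)*k^4 + 23*k^4/4 - 27*sqrt(2)*k^3/2 + 4*k^3 - 103*k^2/2 - 21*sqrt(2)*k - 26*k - 12*sqrt(2)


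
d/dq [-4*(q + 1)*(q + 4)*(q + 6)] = -12*q^2 - 88*q - 136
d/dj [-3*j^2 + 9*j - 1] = 9 - 6*j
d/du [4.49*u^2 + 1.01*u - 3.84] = 8.98*u + 1.01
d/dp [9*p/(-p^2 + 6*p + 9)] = 9*(p^2 + 9)/(p^4 - 12*p^3 + 18*p^2 + 108*p + 81)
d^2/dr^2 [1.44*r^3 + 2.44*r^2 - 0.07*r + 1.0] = 8.64*r + 4.88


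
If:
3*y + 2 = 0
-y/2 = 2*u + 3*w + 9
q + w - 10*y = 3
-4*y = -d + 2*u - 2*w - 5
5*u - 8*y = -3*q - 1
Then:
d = -239/63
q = -73/63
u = -4/7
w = -158/63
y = -2/3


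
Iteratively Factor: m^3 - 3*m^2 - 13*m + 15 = (m - 1)*(m^2 - 2*m - 15) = (m - 5)*(m - 1)*(m + 3)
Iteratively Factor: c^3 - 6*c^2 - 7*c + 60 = (c - 4)*(c^2 - 2*c - 15) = (c - 5)*(c - 4)*(c + 3)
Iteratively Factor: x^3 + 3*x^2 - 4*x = (x + 4)*(x^2 - x) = (x - 1)*(x + 4)*(x)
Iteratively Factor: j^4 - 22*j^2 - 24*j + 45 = (j - 5)*(j^3 + 5*j^2 + 3*j - 9) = (j - 5)*(j - 1)*(j^2 + 6*j + 9) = (j - 5)*(j - 1)*(j + 3)*(j + 3)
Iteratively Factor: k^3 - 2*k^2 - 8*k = (k + 2)*(k^2 - 4*k) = k*(k + 2)*(k - 4)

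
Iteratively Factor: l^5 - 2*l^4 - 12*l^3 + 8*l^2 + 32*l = (l)*(l^4 - 2*l^3 - 12*l^2 + 8*l + 32) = l*(l + 2)*(l^3 - 4*l^2 - 4*l + 16) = l*(l - 4)*(l + 2)*(l^2 - 4) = l*(l - 4)*(l - 2)*(l + 2)*(l + 2)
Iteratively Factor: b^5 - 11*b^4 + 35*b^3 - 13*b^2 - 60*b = (b - 5)*(b^4 - 6*b^3 + 5*b^2 + 12*b) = b*(b - 5)*(b^3 - 6*b^2 + 5*b + 12) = b*(b - 5)*(b - 3)*(b^2 - 3*b - 4) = b*(b - 5)*(b - 4)*(b - 3)*(b + 1)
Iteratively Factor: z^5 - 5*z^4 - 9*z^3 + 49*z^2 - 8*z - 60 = (z - 2)*(z^4 - 3*z^3 - 15*z^2 + 19*z + 30) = (z - 2)*(z + 3)*(z^3 - 6*z^2 + 3*z + 10) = (z - 2)*(z + 1)*(z + 3)*(z^2 - 7*z + 10) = (z - 5)*(z - 2)*(z + 1)*(z + 3)*(z - 2)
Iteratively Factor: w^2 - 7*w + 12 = (w - 4)*(w - 3)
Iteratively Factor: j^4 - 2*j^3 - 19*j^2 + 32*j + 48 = (j + 4)*(j^3 - 6*j^2 + 5*j + 12) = (j - 3)*(j + 4)*(j^2 - 3*j - 4) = (j - 4)*(j - 3)*(j + 4)*(j + 1)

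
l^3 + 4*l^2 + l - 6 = (l - 1)*(l + 2)*(l + 3)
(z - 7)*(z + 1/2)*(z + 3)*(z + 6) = z^4 + 5*z^3/2 - 44*z^2 - 297*z/2 - 63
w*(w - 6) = w^2 - 6*w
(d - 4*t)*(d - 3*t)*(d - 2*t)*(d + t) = d^4 - 8*d^3*t + 17*d^2*t^2 + 2*d*t^3 - 24*t^4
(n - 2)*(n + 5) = n^2 + 3*n - 10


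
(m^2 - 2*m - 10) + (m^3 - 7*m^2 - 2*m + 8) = m^3 - 6*m^2 - 4*m - 2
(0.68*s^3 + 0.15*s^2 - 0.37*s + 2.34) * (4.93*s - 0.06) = 3.3524*s^4 + 0.6987*s^3 - 1.8331*s^2 + 11.5584*s - 0.1404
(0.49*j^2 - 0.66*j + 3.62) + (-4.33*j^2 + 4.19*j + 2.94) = -3.84*j^2 + 3.53*j + 6.56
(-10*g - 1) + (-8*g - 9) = -18*g - 10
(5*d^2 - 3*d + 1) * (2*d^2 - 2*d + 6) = 10*d^4 - 16*d^3 + 38*d^2 - 20*d + 6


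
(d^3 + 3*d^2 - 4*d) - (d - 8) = d^3 + 3*d^2 - 5*d + 8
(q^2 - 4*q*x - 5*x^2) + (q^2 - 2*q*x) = 2*q^2 - 6*q*x - 5*x^2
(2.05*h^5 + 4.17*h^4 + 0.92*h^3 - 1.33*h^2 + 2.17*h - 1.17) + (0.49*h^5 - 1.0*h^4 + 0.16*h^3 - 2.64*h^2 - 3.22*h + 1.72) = 2.54*h^5 + 3.17*h^4 + 1.08*h^3 - 3.97*h^2 - 1.05*h + 0.55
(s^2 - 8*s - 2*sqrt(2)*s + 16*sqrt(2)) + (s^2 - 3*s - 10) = 2*s^2 - 11*s - 2*sqrt(2)*s - 10 + 16*sqrt(2)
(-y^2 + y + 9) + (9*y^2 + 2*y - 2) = 8*y^2 + 3*y + 7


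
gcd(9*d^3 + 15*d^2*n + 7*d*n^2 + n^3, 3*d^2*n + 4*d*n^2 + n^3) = 3*d^2 + 4*d*n + n^2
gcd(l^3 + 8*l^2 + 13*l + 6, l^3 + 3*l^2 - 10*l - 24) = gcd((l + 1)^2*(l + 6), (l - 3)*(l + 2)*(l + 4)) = 1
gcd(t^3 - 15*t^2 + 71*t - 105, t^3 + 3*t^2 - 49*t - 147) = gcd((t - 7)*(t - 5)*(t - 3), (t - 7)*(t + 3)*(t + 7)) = t - 7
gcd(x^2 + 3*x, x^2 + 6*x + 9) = x + 3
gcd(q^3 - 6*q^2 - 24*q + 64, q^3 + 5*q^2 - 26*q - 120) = q + 4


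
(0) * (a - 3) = 0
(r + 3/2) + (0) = r + 3/2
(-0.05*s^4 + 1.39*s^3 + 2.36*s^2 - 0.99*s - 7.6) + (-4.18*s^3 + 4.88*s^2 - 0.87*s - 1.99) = -0.05*s^4 - 2.79*s^3 + 7.24*s^2 - 1.86*s - 9.59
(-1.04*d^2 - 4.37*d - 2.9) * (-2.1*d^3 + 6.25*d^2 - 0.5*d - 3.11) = 2.184*d^5 + 2.677*d^4 - 20.7025*d^3 - 12.7056*d^2 + 15.0407*d + 9.019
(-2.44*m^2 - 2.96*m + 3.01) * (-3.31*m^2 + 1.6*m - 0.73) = 8.0764*m^4 + 5.8936*m^3 - 12.9179*m^2 + 6.9768*m - 2.1973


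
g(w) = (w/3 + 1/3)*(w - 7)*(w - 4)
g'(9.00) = 26.67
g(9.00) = 33.33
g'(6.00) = 1.67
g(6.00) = -4.67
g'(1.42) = -1.78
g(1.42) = 11.61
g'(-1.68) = 19.69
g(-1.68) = -11.18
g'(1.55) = -2.26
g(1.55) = 11.35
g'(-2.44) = 27.89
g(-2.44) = -29.18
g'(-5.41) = 71.00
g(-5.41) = -171.66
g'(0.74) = 1.28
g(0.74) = 11.84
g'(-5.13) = 66.18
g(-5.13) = -152.46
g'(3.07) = -5.38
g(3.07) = 4.96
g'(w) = (w/3 + 1/3)*(w - 7) + (w/3 + 1/3)*(w - 4) + (w - 7)*(w - 4)/3 = w^2 - 20*w/3 + 17/3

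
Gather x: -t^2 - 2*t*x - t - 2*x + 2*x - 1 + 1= -t^2 - 2*t*x - t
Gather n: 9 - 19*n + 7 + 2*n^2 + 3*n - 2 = 2*n^2 - 16*n + 14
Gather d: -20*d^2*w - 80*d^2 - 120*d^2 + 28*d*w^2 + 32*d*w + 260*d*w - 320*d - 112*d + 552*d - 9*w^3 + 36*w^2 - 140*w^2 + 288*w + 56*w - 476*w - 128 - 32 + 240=d^2*(-20*w - 200) + d*(28*w^2 + 292*w + 120) - 9*w^3 - 104*w^2 - 132*w + 80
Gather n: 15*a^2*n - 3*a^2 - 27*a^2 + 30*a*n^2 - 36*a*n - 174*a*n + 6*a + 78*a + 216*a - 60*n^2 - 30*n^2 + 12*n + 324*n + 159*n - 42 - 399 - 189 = -30*a^2 + 300*a + n^2*(30*a - 90) + n*(15*a^2 - 210*a + 495) - 630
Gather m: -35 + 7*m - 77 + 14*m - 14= 21*m - 126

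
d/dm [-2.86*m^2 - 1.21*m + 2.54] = -5.72*m - 1.21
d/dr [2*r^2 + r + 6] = 4*r + 1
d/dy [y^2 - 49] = 2*y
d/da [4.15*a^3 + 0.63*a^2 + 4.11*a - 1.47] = 12.45*a^2 + 1.26*a + 4.11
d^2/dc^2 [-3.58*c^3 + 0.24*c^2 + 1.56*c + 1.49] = 0.48 - 21.48*c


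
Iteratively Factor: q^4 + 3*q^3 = (q + 3)*(q^3) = q*(q + 3)*(q^2) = q^2*(q + 3)*(q)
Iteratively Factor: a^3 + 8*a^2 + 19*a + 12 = (a + 3)*(a^2 + 5*a + 4) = (a + 3)*(a + 4)*(a + 1)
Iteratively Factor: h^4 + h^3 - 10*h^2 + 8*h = (h - 2)*(h^3 + 3*h^2 - 4*h) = h*(h - 2)*(h^2 + 3*h - 4) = h*(h - 2)*(h - 1)*(h + 4)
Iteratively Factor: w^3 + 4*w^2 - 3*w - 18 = (w + 3)*(w^2 + w - 6) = (w + 3)^2*(w - 2)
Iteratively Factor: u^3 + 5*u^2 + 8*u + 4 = (u + 1)*(u^2 + 4*u + 4) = (u + 1)*(u + 2)*(u + 2)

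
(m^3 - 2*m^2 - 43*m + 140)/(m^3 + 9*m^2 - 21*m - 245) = (m - 4)/(m + 7)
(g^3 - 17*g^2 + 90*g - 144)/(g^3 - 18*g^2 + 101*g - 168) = (g - 6)/(g - 7)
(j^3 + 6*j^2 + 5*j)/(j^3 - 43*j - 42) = j*(j + 5)/(j^2 - j - 42)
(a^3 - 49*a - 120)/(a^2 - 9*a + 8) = (a^2 + 8*a + 15)/(a - 1)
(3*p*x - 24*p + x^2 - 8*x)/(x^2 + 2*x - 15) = (3*p*x - 24*p + x^2 - 8*x)/(x^2 + 2*x - 15)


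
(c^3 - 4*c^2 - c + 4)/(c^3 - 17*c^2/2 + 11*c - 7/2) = 2*(c^2 - 3*c - 4)/(2*c^2 - 15*c + 7)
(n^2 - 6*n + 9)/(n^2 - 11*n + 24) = (n - 3)/(n - 8)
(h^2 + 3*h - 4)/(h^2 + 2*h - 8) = (h - 1)/(h - 2)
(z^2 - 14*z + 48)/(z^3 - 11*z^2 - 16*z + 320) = (z - 6)/(z^2 - 3*z - 40)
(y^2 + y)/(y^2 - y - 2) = y/(y - 2)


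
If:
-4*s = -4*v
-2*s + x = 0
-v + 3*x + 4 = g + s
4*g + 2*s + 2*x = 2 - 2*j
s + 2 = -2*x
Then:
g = 12/5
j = -13/5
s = -2/5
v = -2/5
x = -4/5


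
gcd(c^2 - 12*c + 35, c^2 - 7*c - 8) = 1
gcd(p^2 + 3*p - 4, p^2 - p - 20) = p + 4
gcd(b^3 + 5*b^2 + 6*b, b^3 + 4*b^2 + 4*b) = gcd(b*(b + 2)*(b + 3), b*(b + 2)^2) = b^2 + 2*b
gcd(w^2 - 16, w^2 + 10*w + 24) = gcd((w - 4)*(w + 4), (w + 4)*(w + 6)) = w + 4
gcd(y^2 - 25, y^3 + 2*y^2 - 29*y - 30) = y - 5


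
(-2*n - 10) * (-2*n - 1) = 4*n^2 + 22*n + 10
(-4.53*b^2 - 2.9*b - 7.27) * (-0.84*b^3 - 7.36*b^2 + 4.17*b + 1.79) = 3.8052*b^5 + 35.7768*b^4 + 8.5607*b^3 + 33.3055*b^2 - 35.5069*b - 13.0133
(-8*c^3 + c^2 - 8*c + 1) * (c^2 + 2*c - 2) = -8*c^5 - 15*c^4 + 10*c^3 - 17*c^2 + 18*c - 2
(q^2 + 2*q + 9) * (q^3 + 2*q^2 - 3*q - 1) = q^5 + 4*q^4 + 10*q^3 + 11*q^2 - 29*q - 9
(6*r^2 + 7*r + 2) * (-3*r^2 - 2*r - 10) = -18*r^4 - 33*r^3 - 80*r^2 - 74*r - 20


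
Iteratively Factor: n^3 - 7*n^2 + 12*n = (n - 4)*(n^2 - 3*n) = (n - 4)*(n - 3)*(n)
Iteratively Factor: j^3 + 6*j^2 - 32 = (j + 4)*(j^2 + 2*j - 8) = (j - 2)*(j + 4)*(j + 4)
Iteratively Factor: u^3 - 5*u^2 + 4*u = (u)*(u^2 - 5*u + 4) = u*(u - 4)*(u - 1)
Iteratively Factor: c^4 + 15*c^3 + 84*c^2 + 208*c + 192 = (c + 4)*(c^3 + 11*c^2 + 40*c + 48) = (c + 3)*(c + 4)*(c^2 + 8*c + 16) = (c + 3)*(c + 4)^2*(c + 4)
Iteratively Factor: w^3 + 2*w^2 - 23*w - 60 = (w - 5)*(w^2 + 7*w + 12) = (w - 5)*(w + 3)*(w + 4)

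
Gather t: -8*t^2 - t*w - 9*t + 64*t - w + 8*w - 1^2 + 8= -8*t^2 + t*(55 - w) + 7*w + 7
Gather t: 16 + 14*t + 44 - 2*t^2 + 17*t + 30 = -2*t^2 + 31*t + 90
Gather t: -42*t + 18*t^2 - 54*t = 18*t^2 - 96*t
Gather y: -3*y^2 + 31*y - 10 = -3*y^2 + 31*y - 10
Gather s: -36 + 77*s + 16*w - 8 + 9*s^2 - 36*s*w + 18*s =9*s^2 + s*(95 - 36*w) + 16*w - 44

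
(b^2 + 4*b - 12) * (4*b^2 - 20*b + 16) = 4*b^4 - 4*b^3 - 112*b^2 + 304*b - 192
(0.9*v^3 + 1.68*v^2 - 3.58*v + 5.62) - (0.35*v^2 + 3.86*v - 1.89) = 0.9*v^3 + 1.33*v^2 - 7.44*v + 7.51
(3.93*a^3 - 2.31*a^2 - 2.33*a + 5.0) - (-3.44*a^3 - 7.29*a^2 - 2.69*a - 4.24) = 7.37*a^3 + 4.98*a^2 + 0.36*a + 9.24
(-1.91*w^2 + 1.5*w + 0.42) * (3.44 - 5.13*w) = 9.7983*w^3 - 14.2654*w^2 + 3.0054*w + 1.4448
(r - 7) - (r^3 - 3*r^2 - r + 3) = -r^3 + 3*r^2 + 2*r - 10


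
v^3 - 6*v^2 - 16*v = v*(v - 8)*(v + 2)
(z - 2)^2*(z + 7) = z^3 + 3*z^2 - 24*z + 28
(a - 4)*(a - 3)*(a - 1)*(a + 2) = a^4 - 6*a^3 + 3*a^2 + 26*a - 24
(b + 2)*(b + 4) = b^2 + 6*b + 8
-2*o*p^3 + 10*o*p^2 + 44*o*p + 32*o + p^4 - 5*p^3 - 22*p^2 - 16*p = (-2*o + p)*(p - 8)*(p + 1)*(p + 2)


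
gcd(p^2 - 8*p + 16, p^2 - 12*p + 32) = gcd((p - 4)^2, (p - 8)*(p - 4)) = p - 4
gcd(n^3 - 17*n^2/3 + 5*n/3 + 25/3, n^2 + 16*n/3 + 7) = 1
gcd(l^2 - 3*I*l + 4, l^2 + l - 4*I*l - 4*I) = l - 4*I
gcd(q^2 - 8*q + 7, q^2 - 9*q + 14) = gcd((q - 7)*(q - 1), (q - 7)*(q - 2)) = q - 7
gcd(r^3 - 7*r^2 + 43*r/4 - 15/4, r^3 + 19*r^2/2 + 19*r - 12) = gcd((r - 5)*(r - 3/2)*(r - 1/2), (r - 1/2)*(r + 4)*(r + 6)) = r - 1/2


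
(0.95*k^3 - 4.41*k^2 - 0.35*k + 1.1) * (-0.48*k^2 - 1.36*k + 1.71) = -0.456*k^5 + 0.8248*k^4 + 7.7901*k^3 - 7.5931*k^2 - 2.0945*k + 1.881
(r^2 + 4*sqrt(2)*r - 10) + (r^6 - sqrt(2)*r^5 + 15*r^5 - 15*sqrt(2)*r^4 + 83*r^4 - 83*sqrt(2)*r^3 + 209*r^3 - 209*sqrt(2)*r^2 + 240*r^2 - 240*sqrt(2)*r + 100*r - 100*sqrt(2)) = r^6 - sqrt(2)*r^5 + 15*r^5 - 15*sqrt(2)*r^4 + 83*r^4 - 83*sqrt(2)*r^3 + 209*r^3 - 209*sqrt(2)*r^2 + 241*r^2 - 236*sqrt(2)*r + 100*r - 100*sqrt(2) - 10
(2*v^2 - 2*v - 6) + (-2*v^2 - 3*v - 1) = -5*v - 7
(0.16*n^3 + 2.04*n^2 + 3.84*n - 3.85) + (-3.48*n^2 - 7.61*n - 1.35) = 0.16*n^3 - 1.44*n^2 - 3.77*n - 5.2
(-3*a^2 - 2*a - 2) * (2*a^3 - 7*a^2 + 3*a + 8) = -6*a^5 + 17*a^4 + a^3 - 16*a^2 - 22*a - 16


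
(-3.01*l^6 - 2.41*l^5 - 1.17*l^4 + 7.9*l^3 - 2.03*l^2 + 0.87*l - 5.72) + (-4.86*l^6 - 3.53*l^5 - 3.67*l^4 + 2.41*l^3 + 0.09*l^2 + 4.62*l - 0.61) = -7.87*l^6 - 5.94*l^5 - 4.84*l^4 + 10.31*l^3 - 1.94*l^2 + 5.49*l - 6.33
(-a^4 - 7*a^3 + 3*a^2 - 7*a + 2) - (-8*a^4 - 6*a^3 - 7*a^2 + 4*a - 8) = 7*a^4 - a^3 + 10*a^2 - 11*a + 10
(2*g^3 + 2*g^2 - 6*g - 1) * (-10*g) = -20*g^4 - 20*g^3 + 60*g^2 + 10*g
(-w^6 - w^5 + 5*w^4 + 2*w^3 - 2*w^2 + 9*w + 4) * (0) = 0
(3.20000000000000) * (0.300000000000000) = 0.960000000000000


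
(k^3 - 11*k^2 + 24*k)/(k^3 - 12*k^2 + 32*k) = (k - 3)/(k - 4)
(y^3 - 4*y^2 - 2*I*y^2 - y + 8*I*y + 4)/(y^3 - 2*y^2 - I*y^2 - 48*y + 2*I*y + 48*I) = (y^2 - y*(4 + I) + 4*I)/(y^2 - 2*y - 48)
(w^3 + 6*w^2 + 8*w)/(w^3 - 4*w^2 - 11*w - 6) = w*(w^2 + 6*w + 8)/(w^3 - 4*w^2 - 11*w - 6)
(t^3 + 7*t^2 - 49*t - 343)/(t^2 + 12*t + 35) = (t^2 - 49)/(t + 5)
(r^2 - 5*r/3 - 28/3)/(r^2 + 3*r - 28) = (r + 7/3)/(r + 7)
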